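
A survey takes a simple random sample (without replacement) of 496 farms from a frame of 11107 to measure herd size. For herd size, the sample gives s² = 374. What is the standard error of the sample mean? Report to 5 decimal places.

0.84874

Under SRS without replacement, Var(ȳ) = (1 − f)·s²/n with f = n/N = 496/11107 = 0.04465652.
Var(ȳ) = (1 − 0.04465652)·374/496 = 0.95534348·0.75403226 = 0.7203598.
SE(ȳ) = √(0.7203598) = 0.84874.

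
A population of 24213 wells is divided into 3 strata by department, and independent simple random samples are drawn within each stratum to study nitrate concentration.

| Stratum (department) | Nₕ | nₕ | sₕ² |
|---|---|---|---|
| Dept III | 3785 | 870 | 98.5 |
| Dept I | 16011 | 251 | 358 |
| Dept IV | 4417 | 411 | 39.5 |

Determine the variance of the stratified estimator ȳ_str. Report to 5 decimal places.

Var(ȳ_str) = Σₕ Wₕ²(1 − fₕ)sₕ²/nₕ with Wₕ = Nₕ/N, N = 24213.
Dept III: Wₕ = 0.15632098; term = 0.15632098²·(1 − 0.22985469)·98.5/870 = 0.0021307094.
Dept I: Wₕ = 0.66125635; term = 0.66125635²·(1 − 0.01567672)·358/251 = 0.61388465.
Dept IV: Wₕ = 0.18242267; term = 0.18242267²·(1 − 0.09304958)·39.5/411 = 0.0029006572.
Sum = 0.61891602.

0.61892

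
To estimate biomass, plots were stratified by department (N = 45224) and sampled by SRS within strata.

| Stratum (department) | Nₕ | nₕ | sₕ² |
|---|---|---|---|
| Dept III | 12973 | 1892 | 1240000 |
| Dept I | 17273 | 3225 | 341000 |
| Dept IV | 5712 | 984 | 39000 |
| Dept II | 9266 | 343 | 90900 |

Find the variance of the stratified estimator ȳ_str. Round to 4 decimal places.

69.8481

Var(ȳ_str) = Σₕ Wₕ²(1 − fₕ)sₕ²/nₕ with Wₕ = Nₕ/N, N = 45224.
Dept III: Wₕ = 0.28686096; term = 0.28686096²·(1 − 0.14584136)·1240000/1892 = 46.066157.
Dept I: Wₕ = 0.38194322; term = 0.38194322²·(1 − 0.18670758)·341000/3225 = 12.544952.
Dept IV: Wₕ = 0.12630462; term = 0.12630462²·(1 − 0.17226891)·39000/984 = 0.52335603.
Dept II: Wₕ = 0.20489121; term = 0.20489121²·(1 − 0.03701705)·90900/343 = 10.71359.
Sum = 69.848055.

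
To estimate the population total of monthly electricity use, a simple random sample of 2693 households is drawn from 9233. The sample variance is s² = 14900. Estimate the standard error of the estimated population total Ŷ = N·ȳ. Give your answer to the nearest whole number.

18278

Var(Ŷ) = N²·Var(ȳ) = N²·(1 − n/N)·s²/n.
f = 2693/9233 = 0.29167118; Var(ȳ) = 0.70832882·14900/2693 = 3.9190863.
Var(Ŷ) = 9233² · 3.9190863 = 3.340954 × 10^8.
SE(Ŷ) = √(3.340954 × 10^8) = 18278.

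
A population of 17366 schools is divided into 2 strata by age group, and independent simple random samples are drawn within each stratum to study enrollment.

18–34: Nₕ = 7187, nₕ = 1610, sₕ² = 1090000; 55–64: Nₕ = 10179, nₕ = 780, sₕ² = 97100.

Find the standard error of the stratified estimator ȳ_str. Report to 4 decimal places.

Var(ȳ_str) = Σₕ Wₕ²(1 − fₕ)sₕ²/nₕ with Wₕ = Nₕ/N, N = 17366.
18–34: Wₕ = 0.41385466; term = 0.41385466²·(1 − 0.22401558)·1090000/1610 = 89.98069.
55–64: Wₕ = 0.58614534; term = 0.58614534²·(1 − 0.07662835)·97100/780 = 39.492243.
Sum = 129.47293.
SE = √(129.47293) = 11.3786.

11.3786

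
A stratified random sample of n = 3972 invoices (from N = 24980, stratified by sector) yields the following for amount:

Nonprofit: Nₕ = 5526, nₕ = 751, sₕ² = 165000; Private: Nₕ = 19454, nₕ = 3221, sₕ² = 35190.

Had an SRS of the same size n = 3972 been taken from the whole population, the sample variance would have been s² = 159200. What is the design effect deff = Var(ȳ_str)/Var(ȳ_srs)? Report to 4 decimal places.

0.4397

Var(ȳ_str) = Σ Wₕ²(1−fₕ)sₕ²/nₕ with Wₕ = Nₕ/24980:
  Nonprofit: (5526/24980)²·(1−751/5526)·165000/751 = 9.2905922
  Private: (19454/24980)²·(1−3221/19454)·35190/3221 = 5.5290609
  → Var(ȳ_str) = 14.819653.
Var(ȳ_srs) = (1 − 3972/24980)·159200/3972 = 33.707465.
deff = 14.819653 / 33.707465 = 0.4397.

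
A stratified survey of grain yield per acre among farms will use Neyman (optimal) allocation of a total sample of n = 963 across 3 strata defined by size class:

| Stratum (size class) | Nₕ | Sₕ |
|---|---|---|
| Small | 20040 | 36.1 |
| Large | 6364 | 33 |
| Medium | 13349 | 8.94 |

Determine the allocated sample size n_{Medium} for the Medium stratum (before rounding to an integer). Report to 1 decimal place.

109.2

Neyman allocation: nₕ = n·NₕSₕ / Σⱼ NⱼSⱼ.
Σ NⱼSⱼ = 20040·36.1 + 6364·33 + 13349·8.94 = 1.0527961 × 10^6.
n_{Medium} = 963·13349·8.94 / (1.0527961 × 10^6) = 109.2.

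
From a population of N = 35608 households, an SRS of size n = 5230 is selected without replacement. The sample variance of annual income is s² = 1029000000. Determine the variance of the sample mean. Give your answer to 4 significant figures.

Under SRS without replacement, Var(ȳ) = (1 − f)·s²/n with f = n/N = 5230/35608 = 0.14687711.
Var(ȳ) = (1 − 0.14687711)·1029000000/5230 = 0.85312289·196749.52 = 167851.52.

167900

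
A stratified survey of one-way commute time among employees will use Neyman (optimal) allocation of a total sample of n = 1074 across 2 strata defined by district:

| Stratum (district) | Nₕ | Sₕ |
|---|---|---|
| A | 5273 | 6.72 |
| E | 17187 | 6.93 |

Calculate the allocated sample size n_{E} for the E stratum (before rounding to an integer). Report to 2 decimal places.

Neyman allocation: nₕ = n·NₕSₕ / Σⱼ NⱼSⱼ.
Σ NⱼSⱼ = 5273·6.72 + 17187·6.93 = 154540.47.
n_{E} = 1074·17187·6.93 / 154540.47 = 827.74.

827.74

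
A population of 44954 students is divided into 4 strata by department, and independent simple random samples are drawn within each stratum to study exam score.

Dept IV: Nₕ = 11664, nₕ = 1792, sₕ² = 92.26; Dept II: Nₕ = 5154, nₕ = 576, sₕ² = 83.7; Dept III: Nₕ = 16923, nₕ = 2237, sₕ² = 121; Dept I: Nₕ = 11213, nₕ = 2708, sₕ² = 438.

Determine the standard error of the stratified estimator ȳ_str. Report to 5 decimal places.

Var(ȳ_str) = Σₕ Wₕ²(1 − fₕ)sₕ²/nₕ with Wₕ = Nₕ/N, N = 44954.
Dept IV: Wₕ = 0.25946523; term = 0.25946523²·(1 − 0.15363512)·92.26/1792 = 0.002933536.
Dept II: Wₕ = 0.11465053; term = 0.11465053²·(1 − 0.11175786)·83.7/576 = 0.0016966275.
Dept III: Wₕ = 0.37645148; term = 0.37645148²·(1 − 0.13218696)·121/2237 = 0.0066521737.
Dept I: Wₕ = 0.24943275; term = 0.24943275²·(1 − 0.24150540)·438/2708 = 0.007632818.
Sum = 0.018915155.
SE = √(0.018915155) = 0.13753.

0.13753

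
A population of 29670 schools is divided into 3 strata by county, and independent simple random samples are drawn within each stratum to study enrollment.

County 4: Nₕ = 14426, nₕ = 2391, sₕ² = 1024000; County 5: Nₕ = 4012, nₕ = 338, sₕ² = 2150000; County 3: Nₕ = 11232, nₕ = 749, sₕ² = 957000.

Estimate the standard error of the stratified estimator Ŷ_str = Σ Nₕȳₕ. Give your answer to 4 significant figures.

564400

Var(Ŷ_str) = Σₕ Nₕ²(1 − fₕ)sₕ²/nₕ.
County 4: 14426²·(1 − 2391/14426)·1024000/2391 = 7.4355381 × 10^10.
County 5: 4012²·(1 − 338/4012)·2150000/338 = 9.3760915 × 10^10.
County 3: 11232²·(1 − 749/11232)·957000/749 = 1.5044328 × 10^11.
Sum = 3.1855958 × 10^11.
SE = √(3.1855958 × 10^11) = 564400.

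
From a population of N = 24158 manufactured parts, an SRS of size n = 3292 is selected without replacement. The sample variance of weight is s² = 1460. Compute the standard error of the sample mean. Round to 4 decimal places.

Under SRS without replacement, Var(ȳ) = (1 − f)·s²/n with f = n/N = 3292/24158 = 0.13626956.
Var(ȳ) = (1 − 0.13626956)·1460/3292 = 0.86373044·0.44349939 = 0.38306393.
SE(ȳ) = √(0.38306393) = 0.6189.

0.6189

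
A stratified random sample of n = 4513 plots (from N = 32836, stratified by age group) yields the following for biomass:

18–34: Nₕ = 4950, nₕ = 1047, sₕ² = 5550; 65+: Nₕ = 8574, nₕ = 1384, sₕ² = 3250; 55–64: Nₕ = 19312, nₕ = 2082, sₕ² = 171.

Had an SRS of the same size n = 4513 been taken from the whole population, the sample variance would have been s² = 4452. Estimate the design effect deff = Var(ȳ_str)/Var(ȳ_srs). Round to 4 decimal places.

Var(ȳ_str) = Σ Wₕ²(1−fₕ)sₕ²/nₕ with Wₕ = Nₕ/32836:
  18–34: (4950/32836)²·(1−1047/4950)·5550/1047 = 0.094983804
  65+: (8574/32836)²·(1−1384/8574)·3250/1384 = 0.13426387
  55–64: (19312/32836)²·(1−2082/19312)·171/2082 = 0.02534705
  → Var(ȳ_str) = 0.25459472.
Var(ȳ_srs) = (1 − 4513/32836)·4452/4513 = 0.8509006.
deff = 0.25459472 / 0.8509006 = 0.2992.

0.2992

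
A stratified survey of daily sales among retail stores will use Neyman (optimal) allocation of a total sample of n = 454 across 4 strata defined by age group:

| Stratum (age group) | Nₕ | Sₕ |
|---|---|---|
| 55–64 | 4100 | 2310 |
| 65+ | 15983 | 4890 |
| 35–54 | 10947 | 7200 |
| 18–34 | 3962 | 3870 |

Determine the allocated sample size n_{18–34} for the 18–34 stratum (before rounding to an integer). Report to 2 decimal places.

38.29

Neyman allocation: nₕ = n·NₕSₕ / Σⱼ NⱼSⱼ.
Σ NⱼSⱼ = 4100·2310 + 15983·4890 + 10947·7200 + 3962·3870 = 1.8177921 × 10^8.
n_{18–34} = 454·3962·3870 / (1.8177921 × 10^8) = 38.29.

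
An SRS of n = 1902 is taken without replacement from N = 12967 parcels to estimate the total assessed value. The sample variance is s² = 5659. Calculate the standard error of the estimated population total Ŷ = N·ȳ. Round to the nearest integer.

20661

Var(Ŷ) = N²·Var(ȳ) = N²·(1 − n/N)·s²/n.
f = 1902/12967 = 0.14668003; Var(ȳ) = 0.85331997·5659/1902 = 2.5388737.
Var(Ŷ) = 12967² · 2.5388737 = 4.2689407 × 10^8.
SE(Ŷ) = √(4.2689407 × 10^8) = 20661.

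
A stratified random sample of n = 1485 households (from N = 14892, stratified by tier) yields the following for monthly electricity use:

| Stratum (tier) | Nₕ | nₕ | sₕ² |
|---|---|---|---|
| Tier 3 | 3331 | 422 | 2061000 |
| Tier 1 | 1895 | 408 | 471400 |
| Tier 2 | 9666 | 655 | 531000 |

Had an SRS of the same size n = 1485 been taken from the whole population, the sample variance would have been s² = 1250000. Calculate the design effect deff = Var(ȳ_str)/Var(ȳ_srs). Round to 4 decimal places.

Var(ȳ_str) = Σ Wₕ²(1−fₕ)sₕ²/nₕ with Wₕ = Nₕ/14892:
  Tier 3: (3331/14892)²·(1−422/3331)·2061000/422 = 213.39186
  Tier 1: (1895/14892)²·(1−408/1895)·471400/408 = 14.680591
  Tier 2: (9666/14892)²·(1−655/9666)·531000/655 = 318.39552
  → Var(ȳ_str) = 546.46797.
Var(ȳ_srs) = (1 − 1485/14892)·1250000/1485 = 757.81316.
deff = 546.46797 / 757.81316 = 0.7211.

0.7211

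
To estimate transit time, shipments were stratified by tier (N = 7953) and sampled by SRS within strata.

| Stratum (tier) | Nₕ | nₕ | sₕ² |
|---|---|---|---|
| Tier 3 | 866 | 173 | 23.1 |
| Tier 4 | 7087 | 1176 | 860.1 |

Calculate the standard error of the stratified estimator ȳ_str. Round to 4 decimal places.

Var(ȳ_str) = Σₕ Wₕ²(1 − fₕ)sₕ²/nₕ with Wₕ = Nₕ/N, N = 7953.
Tier 3: Wₕ = 0.10888973; term = 0.10888973²·(1 − 0.19976905)·23.1/173 = 0.0012669371.
Tier 4: Wₕ = 0.89111027; term = 0.89111027²·(1 − 0.16593763)·860.1/1176 = 0.48439879.
Sum = 0.48566573.
SE = √(0.48566573) = 0.6969.

0.6969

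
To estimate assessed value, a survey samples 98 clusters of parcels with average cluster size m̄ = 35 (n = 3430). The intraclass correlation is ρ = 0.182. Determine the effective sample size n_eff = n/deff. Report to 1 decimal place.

477.2

deff = 1 + (35 − 1)·0.182 = 1 + 6.188 = 7.188.
n_eff = 3430 / 7.188 = 477.2.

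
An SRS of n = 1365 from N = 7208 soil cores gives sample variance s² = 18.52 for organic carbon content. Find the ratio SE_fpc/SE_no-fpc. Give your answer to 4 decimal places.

0.9003

f = n/N = 1365/7208 = 0.18937292.
SE_no-fpc = √(s²/n) = 0.11648075; SE_fpc = √((1−f)s²/n) = 0.10487325.
Ratio = √(1−f) = 0.90034831.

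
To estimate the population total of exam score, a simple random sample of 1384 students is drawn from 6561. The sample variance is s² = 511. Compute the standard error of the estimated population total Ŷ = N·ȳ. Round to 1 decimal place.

3541.3

Var(Ŷ) = N²·Var(ȳ) = N²·(1 − n/N)·s²/n.
f = 1384/6561 = 0.21094345; Var(ȳ) = 0.78905655·511/1384 = 0.29133518.
Var(Ŷ) = 6561² · 0.29133518 = 1.2541024 × 10^7.
SE(Ŷ) = √(1.2541024 × 10^7) = 3541.3.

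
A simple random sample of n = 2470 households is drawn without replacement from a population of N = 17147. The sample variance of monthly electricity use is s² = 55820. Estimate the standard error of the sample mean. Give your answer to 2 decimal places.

4.40

Under SRS without replacement, Var(ȳ) = (1 − f)·s²/n with f = n/N = 2470/17147 = 0.14404852.
Var(ȳ) = (1 − 0.14404852)·55820/2470 = 0.85595148·22.59919 = 19.34381.
SE(ȳ) = √(19.34381) = 4.40.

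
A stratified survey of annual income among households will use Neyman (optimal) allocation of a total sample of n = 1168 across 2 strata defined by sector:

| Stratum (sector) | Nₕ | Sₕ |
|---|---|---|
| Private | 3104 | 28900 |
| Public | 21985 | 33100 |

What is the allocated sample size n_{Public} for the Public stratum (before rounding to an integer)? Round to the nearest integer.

1040

Neyman allocation: nₕ = n·NₕSₕ / Σⱼ NⱼSⱼ.
Σ NⱼSⱼ = 3104·28900 + 21985·33100 = 8.174091 × 10^8.
n_{Public} = 1168·21985·33100 / (8.174091 × 10^8) = 1040.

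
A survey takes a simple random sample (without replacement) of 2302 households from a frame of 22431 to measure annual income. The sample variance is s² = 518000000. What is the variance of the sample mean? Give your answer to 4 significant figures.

Under SRS without replacement, Var(ȳ) = (1 − f)·s²/n with f = n/N = 2302/22431 = 0.10262583.
Var(ȳ) = (1 − 0.10262583)·518000000/2302 = 0.89737417·225021.72 = 201928.68.

201900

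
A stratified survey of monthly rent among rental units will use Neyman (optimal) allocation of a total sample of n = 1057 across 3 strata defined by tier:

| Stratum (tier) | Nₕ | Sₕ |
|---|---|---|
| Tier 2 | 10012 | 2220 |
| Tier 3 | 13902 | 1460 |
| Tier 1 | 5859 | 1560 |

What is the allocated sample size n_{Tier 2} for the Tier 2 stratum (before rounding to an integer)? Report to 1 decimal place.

454.7

Neyman allocation: nₕ = n·NₕSₕ / Σⱼ NⱼSⱼ.
Σ NⱼSⱼ = 10012·2220 + 13902·1460 + 5859·1560 = 5.16636 × 10^7.
n_{Tier 2} = 1057·10012·2220 / (5.16636 × 10^7) = 454.7.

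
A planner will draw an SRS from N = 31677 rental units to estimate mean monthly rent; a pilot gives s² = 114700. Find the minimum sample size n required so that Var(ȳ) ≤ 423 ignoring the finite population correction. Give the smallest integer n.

Without fpc, n₀ = s²/D = 114700/423 = 271.1584.
Rounding up, n = 272.

272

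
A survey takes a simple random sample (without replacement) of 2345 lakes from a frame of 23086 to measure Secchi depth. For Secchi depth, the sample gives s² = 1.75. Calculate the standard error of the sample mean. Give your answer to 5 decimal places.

Under SRS without replacement, Var(ȳ) = (1 − f)·s²/n with f = n/N = 2345/23086 = 0.10157671.
Var(ȳ) = (1 − 0.10157671)·1.75/2345 = 0.89842329·7.4626866 × 10^-4 = 6.7046514 × 10^-4.
SE(ȳ) = √(6.7046514 × 10^-4) = 0.02589.

0.02589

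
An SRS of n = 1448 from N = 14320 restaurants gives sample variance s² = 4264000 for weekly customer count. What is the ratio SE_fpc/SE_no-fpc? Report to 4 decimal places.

f = n/N = 1448/14320 = 0.10111732.
SE_no-fpc = √(s²/n) = 54.265563; SE_fpc = √((1−f)s²/n) = 51.448868.
Ratio = √(1−f) = 0.94809424.

0.9481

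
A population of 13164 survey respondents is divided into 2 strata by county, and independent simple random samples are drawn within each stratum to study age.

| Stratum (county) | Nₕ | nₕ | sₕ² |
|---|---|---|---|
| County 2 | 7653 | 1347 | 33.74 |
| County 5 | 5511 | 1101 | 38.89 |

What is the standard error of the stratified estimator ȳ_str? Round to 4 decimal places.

Var(ȳ_str) = Σₕ Wₕ²(1 − fₕ)sₕ²/nₕ with Wₕ = Nₕ/N, N = 13164.
County 2: Wₕ = 0.58135825; term = 0.58135825²·(1 − 0.17600941)·33.74/1347 = 0.0069756939.
County 5: Wₕ = 0.41864175; term = 0.41864175²·(1 − 0.19978225)·38.89/1101 = 0.0049538617.
Sum = 0.011929556.
SE = √(0.011929556) = 0.1092.

0.1092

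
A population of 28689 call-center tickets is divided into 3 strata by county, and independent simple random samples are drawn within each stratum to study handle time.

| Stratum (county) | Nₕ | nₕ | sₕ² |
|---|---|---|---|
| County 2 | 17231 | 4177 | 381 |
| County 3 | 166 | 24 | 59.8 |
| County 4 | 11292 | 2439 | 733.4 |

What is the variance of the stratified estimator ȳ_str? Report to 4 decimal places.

0.0615

Var(ȳ_str) = Σₕ Wₕ²(1 − fₕ)sₕ²/nₕ with Wₕ = Nₕ/N, N = 28689.
County 2: Wₕ = 0.60061348; term = 0.60061348²·(1 − 0.24241193)·381/4177 = 0.02492779.
County 3: Wₕ = 0.00578619; term = 0.00578619²·(1 − 0.14457831)·59.8/24 = 7.1360117 × 10^-5.
County 4: Wₕ = 0.39360033; term = 0.39360033²·(1 − 0.21599362)·733.4/2439 = 0.036522426.
Sum = 0.061521576.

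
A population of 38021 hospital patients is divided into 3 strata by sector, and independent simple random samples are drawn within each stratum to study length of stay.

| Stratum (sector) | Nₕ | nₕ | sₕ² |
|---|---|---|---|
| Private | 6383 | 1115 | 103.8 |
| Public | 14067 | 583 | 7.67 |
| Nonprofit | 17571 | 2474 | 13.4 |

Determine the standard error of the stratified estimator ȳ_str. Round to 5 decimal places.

0.06990

Var(ȳ_str) = Σₕ Wₕ²(1 − fₕ)sₕ²/nₕ with Wₕ = Nₕ/N, N = 38021.
Private: Wₕ = 0.16788091; term = 0.16788091²·(1 − 0.17468275)·103.8/1115 = 0.0021654394.
Public: Wₕ = 0.36997975; term = 0.36997975²·(1 − 0.04144452)·7.67/583 = 0.0017262352.
Nonprofit: Wₕ = 0.46213934; term = 0.46213934²·(1 − 0.14080018)·13.4/2474 = 9.9390567 × 10^-4.
Sum = 0.0048855803.
SE = √(0.0048855803) = 0.06990.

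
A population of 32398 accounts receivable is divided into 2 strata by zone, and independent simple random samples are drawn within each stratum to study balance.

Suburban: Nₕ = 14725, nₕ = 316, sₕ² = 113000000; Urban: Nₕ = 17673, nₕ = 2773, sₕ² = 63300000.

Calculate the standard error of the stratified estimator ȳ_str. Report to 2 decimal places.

279.30

Var(ȳ_str) = Σₕ Wₕ²(1 − fₕ)sₕ²/nₕ with Wₕ = Nₕ/N, N = 32398.
Suburban: Wₕ = 0.45450336; term = 0.45450336²·(1 − 0.02146010)·113000000/316 = 72284.321.
Urban: Wₕ = 0.54549664; term = 0.54549664²·(1 − 0.15690601)·63300000/2773 = 5726.8259.
Sum = 78011.147.
SE = √(78011.147) = 279.30.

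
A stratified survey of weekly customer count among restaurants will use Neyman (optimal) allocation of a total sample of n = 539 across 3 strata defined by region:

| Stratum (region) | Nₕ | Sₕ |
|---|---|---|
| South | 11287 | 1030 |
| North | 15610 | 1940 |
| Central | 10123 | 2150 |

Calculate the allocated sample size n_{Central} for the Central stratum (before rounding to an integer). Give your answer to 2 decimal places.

184.24

Neyman allocation: nₕ = n·NₕSₕ / Σⱼ NⱼSⱼ.
Σ NⱼSⱼ = 11287·1030 + 15610·1940 + 10123·2150 = 6.367346 × 10^7.
n_{Central} = 539·10123·2150 / (6.367346 × 10^7) = 184.24.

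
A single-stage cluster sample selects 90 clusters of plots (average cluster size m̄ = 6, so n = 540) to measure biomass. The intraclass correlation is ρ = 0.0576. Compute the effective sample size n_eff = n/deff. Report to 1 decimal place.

deff = 1 + (6 − 1)·0.0576 = 1 + 0.288 = 1.288.
n_eff = 540 / 1.288 = 419.3.

419.3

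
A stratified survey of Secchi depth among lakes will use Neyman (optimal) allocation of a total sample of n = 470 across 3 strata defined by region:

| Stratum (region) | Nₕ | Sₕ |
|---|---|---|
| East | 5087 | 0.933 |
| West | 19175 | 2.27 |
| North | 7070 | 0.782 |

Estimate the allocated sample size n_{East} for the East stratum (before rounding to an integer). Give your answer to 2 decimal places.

41.46

Neyman allocation: nₕ = n·NₕSₕ / Σⱼ NⱼSⱼ.
Σ NⱼSⱼ = 5087·0.933 + 19175·2.27 + 7070·0.782 = 53802.161.
n_{East} = 470·5087·0.933 / 53802.161 = 41.46.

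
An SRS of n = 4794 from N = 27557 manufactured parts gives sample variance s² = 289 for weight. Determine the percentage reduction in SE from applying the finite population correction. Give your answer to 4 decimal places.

9.1136

f = n/N = 4794/27557 = 0.17396669.
SE_no-fpc = √(s²/n) = 0.24552737; SE_fpc = √((1−f)s²/n) = 0.22315092.
Ratio = √(1−f) = 0.90886375. Reduction = 100·(1 − 0.90886375) = 9.1136%.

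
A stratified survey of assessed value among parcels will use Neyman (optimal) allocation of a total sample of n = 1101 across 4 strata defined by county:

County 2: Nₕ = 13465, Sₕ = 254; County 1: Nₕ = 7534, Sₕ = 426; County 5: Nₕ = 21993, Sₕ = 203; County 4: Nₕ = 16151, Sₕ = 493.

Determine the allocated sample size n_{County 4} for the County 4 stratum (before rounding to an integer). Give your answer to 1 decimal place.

460.0

Neyman allocation: nₕ = n·NₕSₕ / Σⱼ NⱼSⱼ.
Σ NⱼSⱼ = 13465·254 + 7534·426 + 21993·203 + 16151·493 = 1.9056616 × 10^7.
n_{County 4} = 1101·16151·493 / (1.9056616 × 10^7) = 460.0.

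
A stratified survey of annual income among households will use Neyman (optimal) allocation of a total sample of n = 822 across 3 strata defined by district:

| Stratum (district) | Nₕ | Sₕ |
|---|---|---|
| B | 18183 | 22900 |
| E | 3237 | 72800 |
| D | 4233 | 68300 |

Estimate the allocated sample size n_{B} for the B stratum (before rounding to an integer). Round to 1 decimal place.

Neyman allocation: nₕ = n·NₕSₕ / Σⱼ NⱼSⱼ.
Σ NⱼSⱼ = 18183·22900 + 3237·72800 + 4233·68300 = 9.411582 × 10^8.
n_{B} = 822·18183·22900 / (9.411582 × 10^8) = 363.7.

363.7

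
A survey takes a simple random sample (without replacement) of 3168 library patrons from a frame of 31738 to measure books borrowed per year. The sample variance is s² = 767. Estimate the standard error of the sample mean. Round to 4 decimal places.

0.4668

Under SRS without replacement, Var(ȳ) = (1 − f)·s²/n with f = n/N = 3168/31738 = 0.09981725.
Var(ȳ) = (1 − 0.09981725)·767/3168 = 0.90018275·0.24210859 = 0.21794197.
SE(ȳ) = √(0.21794197) = 0.4668.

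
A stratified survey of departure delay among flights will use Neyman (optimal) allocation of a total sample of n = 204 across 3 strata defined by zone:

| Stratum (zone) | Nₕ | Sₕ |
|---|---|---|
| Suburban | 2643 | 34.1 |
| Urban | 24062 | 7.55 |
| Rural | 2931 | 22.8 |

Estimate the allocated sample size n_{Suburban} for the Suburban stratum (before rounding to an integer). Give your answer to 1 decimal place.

54.3

Neyman allocation: nₕ = n·NₕSₕ / Σⱼ NⱼSⱼ.
Σ NⱼSⱼ = 2643·34.1 + 24062·7.55 + 2931·22.8 = 338621.2.
n_{Suburban} = 204·2643·34.1 / 338621.2 = 54.3.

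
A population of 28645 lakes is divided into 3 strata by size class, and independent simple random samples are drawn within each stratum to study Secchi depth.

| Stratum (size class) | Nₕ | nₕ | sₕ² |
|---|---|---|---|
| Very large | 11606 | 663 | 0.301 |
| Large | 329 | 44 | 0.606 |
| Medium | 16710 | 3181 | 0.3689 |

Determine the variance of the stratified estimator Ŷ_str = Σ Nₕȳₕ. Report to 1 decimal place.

Var(Ŷ_str) = Σₕ Nₕ²(1 − fₕ)sₕ²/nₕ.
Very large: 11606²·(1 − 663/11606)·0.301/663 = 57659.641.
Large: 329²·(1 − 44/329)·0.606/44 = 1291.3998.
Medium: 16710²·(1 − 3181/16710)·0.3689/3181 = 26217.25.
Sum = 85168.291.

85168.3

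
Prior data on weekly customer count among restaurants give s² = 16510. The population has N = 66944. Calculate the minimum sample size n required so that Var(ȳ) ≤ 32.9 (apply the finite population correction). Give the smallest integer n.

Without fpc, n₀ = s²/D = 16510/32.9 = 501.8237.
With fpc, (1 − n/N)·s²/n ≤ D requires n ≥ n₀/(1 + n₀/N) = 501.8237/(1 + 501.8237/66944) = 498.0899.
Rounding up, n = 499.

499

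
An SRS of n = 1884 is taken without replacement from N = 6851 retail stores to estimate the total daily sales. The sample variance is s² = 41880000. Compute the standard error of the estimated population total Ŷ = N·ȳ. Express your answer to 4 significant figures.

Var(Ŷ) = N²·Var(ȳ) = N²·(1 − n/N)·s²/n.
f = 1884/6851 = 0.27499635; Var(ȳ) = 0.72500365·41880000/1884 = 16116.323.
Var(Ŷ) = 6851² · 16116.323 = 7.5643898 × 10^11.
SE(Ŷ) = √(7.5643898 × 10^11) = 869700.

869700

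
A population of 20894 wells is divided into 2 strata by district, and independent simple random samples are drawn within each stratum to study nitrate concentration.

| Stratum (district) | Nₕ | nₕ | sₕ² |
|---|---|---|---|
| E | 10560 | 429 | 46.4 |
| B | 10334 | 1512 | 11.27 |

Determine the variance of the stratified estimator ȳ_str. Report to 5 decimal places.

Var(ȳ_str) = Σₕ Wₕ²(1 − fₕ)sₕ²/nₕ with Wₕ = Nₕ/N, N = 20894.
E: Wₕ = 0.50540825; term = 0.50540825²·(1 − 0.04062500)·46.4/429 = 0.026505362.
B: Wₕ = 0.49459175; term = 0.49459175²·(1 − 0.14631314)·11.27/1512 = 0.0015565549.
Sum = 0.028061917.

0.02806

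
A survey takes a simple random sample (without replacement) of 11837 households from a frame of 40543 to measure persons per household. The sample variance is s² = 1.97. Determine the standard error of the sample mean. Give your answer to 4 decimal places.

Under SRS without replacement, Var(ȳ) = (1 − f)·s²/n with f = n/N = 11837/40543 = 0.29196162.
Var(ȳ) = (1 − 0.29196162)·1.97/11837 = 0.70803838·1.664273 × 10^-4 = 1.1783692 × 10^-4.
SE(ȳ) = √(1.1783692 × 10^-4) = 0.0109.

0.0109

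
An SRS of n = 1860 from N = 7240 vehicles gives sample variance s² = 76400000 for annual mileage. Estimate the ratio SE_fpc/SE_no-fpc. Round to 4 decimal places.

0.8620

f = n/N = 1860/7240 = 0.25690608.
SE_no-fpc = √(s²/n) = 202.67035; SE_fpc = √((1−f)s²/n) = 174.70771.
Ratio = √(1−f) = 0.86202896.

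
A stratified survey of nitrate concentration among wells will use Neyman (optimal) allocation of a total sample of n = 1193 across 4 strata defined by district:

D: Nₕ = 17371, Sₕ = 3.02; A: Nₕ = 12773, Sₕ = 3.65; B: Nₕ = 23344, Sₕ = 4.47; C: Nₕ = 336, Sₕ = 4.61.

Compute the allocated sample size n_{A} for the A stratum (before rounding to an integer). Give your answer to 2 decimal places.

271.34

Neyman allocation: nₕ = n·NₕSₕ / Σⱼ NⱼSⱼ.
Σ NⱼSⱼ = 17371·3.02 + 12773·3.65 + 23344·4.47 + 336·4.61 = 204978.51.
n_{A} = 1193·12773·3.65 / 204978.51 = 271.34.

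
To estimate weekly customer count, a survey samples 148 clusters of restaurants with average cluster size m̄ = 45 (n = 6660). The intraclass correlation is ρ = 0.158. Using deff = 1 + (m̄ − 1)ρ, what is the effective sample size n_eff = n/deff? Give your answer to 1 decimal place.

deff = 1 + (45 − 1)·0.158 = 1 + 6.952 = 7.952.
n_eff = 6660 / 7.952 = 837.5.

837.5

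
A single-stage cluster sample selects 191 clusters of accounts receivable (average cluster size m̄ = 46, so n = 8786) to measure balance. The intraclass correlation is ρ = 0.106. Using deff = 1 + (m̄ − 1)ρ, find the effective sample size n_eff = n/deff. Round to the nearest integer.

1523

deff = 1 + (46 − 1)·0.106 = 1 + 4.77 = 5.77.
n_eff = 8786 / 5.77 = 1523.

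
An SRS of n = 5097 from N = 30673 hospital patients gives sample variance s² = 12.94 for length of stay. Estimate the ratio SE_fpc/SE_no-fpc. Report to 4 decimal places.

0.9131

f = n/N = 5097/30673 = 0.16617220.
SE_no-fpc = √(s²/n) = 0.050385993; SE_fpc = √((1−f)s²/n) = 0.046009552.
Ratio = √(1−f) = 0.91314172.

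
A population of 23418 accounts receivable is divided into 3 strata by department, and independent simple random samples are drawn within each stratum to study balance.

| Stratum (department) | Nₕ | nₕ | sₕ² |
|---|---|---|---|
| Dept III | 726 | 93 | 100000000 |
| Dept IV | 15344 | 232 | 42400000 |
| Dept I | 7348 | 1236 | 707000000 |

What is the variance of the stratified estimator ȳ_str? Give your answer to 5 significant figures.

125020

Var(ȳ_str) = Σₕ Wₕ²(1 − fₕ)sₕ²/nₕ with Wₕ = Nₕ/N, N = 23418.
Dept III: Wₕ = 0.03100179; term = 0.03100179²·(1 − 0.12809917)·100000000/93 = 901.06844.
Dept IV: Wₕ = 0.65522248; term = 0.65522248²·(1 − 0.01511992)·42400000/232 = 77274.963.
Dept I: Wₕ = 0.31377573; term = 0.31377573²·(1 − 0.16820904)·707000000/1236 = 46843.985.
Sum = 125020.02.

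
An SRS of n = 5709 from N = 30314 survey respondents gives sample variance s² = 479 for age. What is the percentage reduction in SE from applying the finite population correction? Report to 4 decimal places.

f = n/N = 5709/30314 = 0.18832882.
SE_no-fpc = √(s²/n) = 0.28965947; SE_fpc = √((1−f)s²/n) = 0.26096232.
Ratio = √(1−f) = 0.90092795. Reduction = 100·(1 − 0.90092795) = 9.9072%.

9.9072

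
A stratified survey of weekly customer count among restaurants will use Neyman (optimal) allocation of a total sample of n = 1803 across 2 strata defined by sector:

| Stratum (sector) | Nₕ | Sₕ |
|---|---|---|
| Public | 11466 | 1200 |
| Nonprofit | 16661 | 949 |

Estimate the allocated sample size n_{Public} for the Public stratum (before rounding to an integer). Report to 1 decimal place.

Neyman allocation: nₕ = n·NₕSₕ / Σⱼ NⱼSⱼ.
Σ NⱼSⱼ = 11466·1200 + 16661·949 = 2.9570489 × 10^7.
n_{Public} = 1803·11466·1200 / (2.9570489 × 10^7) = 838.9.

838.9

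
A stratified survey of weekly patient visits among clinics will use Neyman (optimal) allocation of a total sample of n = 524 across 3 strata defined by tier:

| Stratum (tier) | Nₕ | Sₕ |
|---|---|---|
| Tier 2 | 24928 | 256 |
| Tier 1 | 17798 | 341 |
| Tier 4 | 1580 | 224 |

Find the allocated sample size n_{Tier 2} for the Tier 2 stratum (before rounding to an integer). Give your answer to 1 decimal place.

261.2

Neyman allocation: nₕ = n·NₕSₕ / Σⱼ NⱼSⱼ.
Σ NⱼSⱼ = 24928·256 + 17798·341 + 1580·224 = 1.2804606 × 10^7.
n_{Tier 2} = 524·24928·256 / (1.2804606 × 10^7) = 261.2.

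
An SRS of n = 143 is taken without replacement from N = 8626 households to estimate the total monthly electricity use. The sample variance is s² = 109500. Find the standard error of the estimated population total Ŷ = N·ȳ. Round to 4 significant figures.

Var(Ŷ) = N²·Var(ȳ) = N²·(1 − n/N)·s²/n.
f = 143/8626 = 0.01657779; Var(ȳ) = 0.98342221·109500/143 = 753.04009.
Var(Ŷ) = 8626² · 753.04009 = 5.6032114 × 10^10.
SE(Ŷ) = √(5.6032114 × 10^10) = 236700.

236700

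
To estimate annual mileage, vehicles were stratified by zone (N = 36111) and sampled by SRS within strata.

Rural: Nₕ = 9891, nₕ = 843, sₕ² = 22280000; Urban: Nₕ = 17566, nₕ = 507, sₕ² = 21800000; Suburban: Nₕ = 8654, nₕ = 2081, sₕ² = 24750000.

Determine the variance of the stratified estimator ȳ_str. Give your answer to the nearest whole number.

12214

Var(ȳ_str) = Σₕ Wₕ²(1 − fₕ)sₕ²/nₕ with Wₕ = Nₕ/N, N = 36111.
Rural: Wₕ = 0.27390546; term = 0.27390546²·(1 − 0.08522900)·22280000/843 = 1813.85.
Urban: Wₕ = 0.48644457; term = 0.48644457²·(1 − 0.02886258)·21800000/507 = 9880.8874.
Suburban: Wₕ = 0.23964997; term = 0.23964997²·(1 − 0.24046684)·24750000/2081 = 518.80555.
Sum = 12213.543.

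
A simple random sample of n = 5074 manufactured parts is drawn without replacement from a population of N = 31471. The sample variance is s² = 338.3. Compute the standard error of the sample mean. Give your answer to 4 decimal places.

0.2365

Under SRS without replacement, Var(ȳ) = (1 − f)·s²/n with f = n/N = 5074/31471 = 0.16122780.
Var(ȳ) = (1 − 0.16122780)·338.3/5074 = 0.83877220·0.066673236 = 0.055923657.
SE(ȳ) = √(0.055923657) = 0.2365.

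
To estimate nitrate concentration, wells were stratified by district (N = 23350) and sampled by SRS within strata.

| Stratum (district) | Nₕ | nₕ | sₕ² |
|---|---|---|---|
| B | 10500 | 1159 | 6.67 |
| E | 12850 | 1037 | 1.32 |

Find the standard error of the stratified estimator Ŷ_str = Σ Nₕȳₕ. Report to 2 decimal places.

870.44

Var(Ŷ_str) = Σₕ Nₕ²(1 − fₕ)sₕ²/nₕ.
B: 10500²·(1 − 1159/10500)·6.67/1159 = 564449.47.
E: 12850²·(1 − 1037/12850)·1.32/1037 = 193222.86.
Sum = 757672.33.
SE = √(757672.33) = 870.44.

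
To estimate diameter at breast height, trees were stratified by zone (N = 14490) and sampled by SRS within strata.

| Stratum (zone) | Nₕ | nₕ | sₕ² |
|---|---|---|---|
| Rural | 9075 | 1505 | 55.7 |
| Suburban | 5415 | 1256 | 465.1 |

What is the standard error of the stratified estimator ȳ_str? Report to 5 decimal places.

0.22766

Var(ȳ_str) = Σₕ Wₕ²(1 − fₕ)sₕ²/nₕ with Wₕ = Nₕ/N, N = 14490.
Rural: Wₕ = 0.62629400; term = 0.62629400²·(1 − 0.16584022)·55.7/1505 = 0.012109451.
Suburban: Wₕ = 0.37370600; term = 0.37370600²·(1 − 0.23194829)·465.1/1256 = 0.039719824.
Sum = 0.051829275.
SE = √(0.051829275) = 0.22766.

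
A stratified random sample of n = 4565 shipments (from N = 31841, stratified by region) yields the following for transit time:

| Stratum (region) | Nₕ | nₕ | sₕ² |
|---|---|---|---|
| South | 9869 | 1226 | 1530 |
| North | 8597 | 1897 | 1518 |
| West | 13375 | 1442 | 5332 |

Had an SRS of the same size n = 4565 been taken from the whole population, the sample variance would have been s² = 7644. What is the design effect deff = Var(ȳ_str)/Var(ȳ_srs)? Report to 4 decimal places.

Var(ȳ_str) = Σ Wₕ²(1−fₕ)sₕ²/nₕ with Wₕ = Nₕ/31841:
  South: (9869/31841)²·(1−1226/9869)·1530/1226 = 0.10499418
  North: (8597/31841)²·(1−1897/8597)·1518/1897 = 0.045462443
  West: (13375/31841)²·(1−1442/13375)·5332/1442 = 0.5820964
  → Var(ȳ_str) = 0.73255302.
Var(ȳ_srs) = (1 − 4565/31841)·7644/4565 = 1.4344119.
deff = 0.73255302 / 1.4344119 = 0.5107.

0.5107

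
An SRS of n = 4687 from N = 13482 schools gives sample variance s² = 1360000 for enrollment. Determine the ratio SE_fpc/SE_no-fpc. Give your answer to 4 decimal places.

0.8077

f = n/N = 4687/13482 = 0.34764872.
SE_no-fpc = √(s²/n) = 17.034209; SE_fpc = √((1−f)s²/n) = 13.758235.
Ratio = √(1−f) = 0.80768266.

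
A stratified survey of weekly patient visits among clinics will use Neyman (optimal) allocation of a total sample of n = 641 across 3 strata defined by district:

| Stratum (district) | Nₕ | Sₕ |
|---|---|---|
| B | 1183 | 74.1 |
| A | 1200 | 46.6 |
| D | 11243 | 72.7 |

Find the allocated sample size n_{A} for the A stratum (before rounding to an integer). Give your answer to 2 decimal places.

Neyman allocation: nₕ = n·NₕSₕ / Σⱼ NⱼSⱼ.
Σ NⱼSⱼ = 1183·74.1 + 1200·46.6 + 11243·72.7 = 960946.4.
n_{A} = 641·1200·46.6 / 960946.4 = 37.30.

37.30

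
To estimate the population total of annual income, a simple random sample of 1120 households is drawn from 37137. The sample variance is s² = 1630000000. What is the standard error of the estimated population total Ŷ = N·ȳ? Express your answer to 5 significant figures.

Var(Ŷ) = N²·Var(ȳ) = N²·(1 − n/N)·s²/n.
f = 1120/37137 = 0.03015860; Var(ȳ) = 0.96984140·1630000000/1120 = 1.4114656 × 10^6.
Var(Ŷ) = 37137² · (1.4114656 × 10^6) = 1.9466323 × 10^15.
SE(Ŷ) = √(1.9466323 × 10^15) = 4.4121 × 10^7.

4.4121 × 10^7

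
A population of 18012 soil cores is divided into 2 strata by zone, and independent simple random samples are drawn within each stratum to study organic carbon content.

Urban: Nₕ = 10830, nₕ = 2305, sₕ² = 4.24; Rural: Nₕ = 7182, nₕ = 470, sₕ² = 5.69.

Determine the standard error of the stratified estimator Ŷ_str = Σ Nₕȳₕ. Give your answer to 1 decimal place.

868.0

Var(Ŷ_str) = Σₕ Nₕ²(1 − fₕ)sₕ²/nₕ.
Urban: 10830²·(1 − 2305/10830)·4.24/2305 = 169831.31.
Rural: 7182²·(1 − 470/7182)·5.69/470 = 583595.26.
Sum = 753426.57.
SE = √(753426.57) = 868.0.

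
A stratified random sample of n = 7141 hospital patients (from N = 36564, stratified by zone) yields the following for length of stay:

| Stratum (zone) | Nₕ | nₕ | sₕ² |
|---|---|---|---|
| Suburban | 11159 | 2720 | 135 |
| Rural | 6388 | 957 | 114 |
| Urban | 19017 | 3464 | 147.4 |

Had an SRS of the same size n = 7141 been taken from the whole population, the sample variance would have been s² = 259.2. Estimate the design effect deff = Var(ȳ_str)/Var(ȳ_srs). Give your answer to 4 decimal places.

Var(ȳ_str) = Σ Wₕ²(1−fₕ)sₕ²/nₕ with Wₕ = Nₕ/36564:
  Suburban: (11159/36564)²·(1−2720/11159)·135/2720 = 0.0034960186
  Rural: (6388/36564)²·(1−957/6388)·114/957 = 0.0030912222
  Urban: (19017/36564)²·(1−3464/19017)·147.4/3464 = 0.0094138739
  → Var(ȳ_str) = 0.016001115.
Var(ȳ_srs) = (1 − 7141/36564)·259.2/7141 = 0.029208497.
deff = 0.016001115 / 0.029208497 = 0.5478.

0.5478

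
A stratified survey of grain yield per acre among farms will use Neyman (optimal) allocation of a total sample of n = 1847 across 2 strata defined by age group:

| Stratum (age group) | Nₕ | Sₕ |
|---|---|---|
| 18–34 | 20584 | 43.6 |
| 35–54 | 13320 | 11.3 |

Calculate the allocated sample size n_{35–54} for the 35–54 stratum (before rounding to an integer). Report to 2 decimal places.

265.28

Neyman allocation: nₕ = n·NₕSₕ / Σⱼ NⱼSⱼ.
Σ NⱼSⱼ = 20584·43.6 + 13320·11.3 = 1.0479784 × 10^6.
n_{35–54} = 1847·13320·11.3 / (1.0479784 × 10^6) = 265.28.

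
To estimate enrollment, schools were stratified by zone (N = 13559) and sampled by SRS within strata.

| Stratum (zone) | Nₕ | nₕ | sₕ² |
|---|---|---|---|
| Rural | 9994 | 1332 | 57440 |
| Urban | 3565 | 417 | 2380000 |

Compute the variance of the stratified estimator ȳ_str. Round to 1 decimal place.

368.7

Var(ȳ_str) = Σₕ Wₕ²(1 − fₕ)sₕ²/nₕ with Wₕ = Nₕ/N, N = 13559.
Rural: Wₕ = 0.73707501; term = 0.73707501²·(1 − 0.13327997)·57440/1332 = 20.30544.
Urban: Wₕ = 0.26292499; term = 0.26292499²·(1 − 0.11697055)·2380000/417 = 348.40136.
Sum = 368.7068.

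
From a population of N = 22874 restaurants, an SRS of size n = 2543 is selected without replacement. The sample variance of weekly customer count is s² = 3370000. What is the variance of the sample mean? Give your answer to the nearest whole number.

Under SRS without replacement, Var(ȳ) = (1 − f)·s²/n with f = n/N = 2543/22874 = 0.11117426.
Var(ȳ) = (1 − 0.11117426)·3370000/2543 = 0.88882574·1325.2064 = 1177.8776.

1178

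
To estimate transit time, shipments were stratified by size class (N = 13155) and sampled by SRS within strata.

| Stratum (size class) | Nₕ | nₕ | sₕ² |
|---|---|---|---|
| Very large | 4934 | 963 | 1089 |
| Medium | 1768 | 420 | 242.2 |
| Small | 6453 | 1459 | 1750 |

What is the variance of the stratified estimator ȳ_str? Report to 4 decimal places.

0.3593

Var(ȳ_str) = Σₕ Wₕ²(1 − fₕ)sₕ²/nₕ with Wₕ = Nₕ/N, N = 13155.
Very large: Wₕ = 0.37506651; term = 0.37506651²·(1 − 0.19517633)·1089/963 = 0.12803212.
Medium: Wₕ = 0.13439757; term = 0.13439757²·(1 − 0.23755656)·242.2/420 = 0.0079417333.
Small: Wₕ = 0.49053592; term = 0.49053592²·(1 − 0.22609639)·1750/1459 = 0.22336301.
Sum = 0.35933686.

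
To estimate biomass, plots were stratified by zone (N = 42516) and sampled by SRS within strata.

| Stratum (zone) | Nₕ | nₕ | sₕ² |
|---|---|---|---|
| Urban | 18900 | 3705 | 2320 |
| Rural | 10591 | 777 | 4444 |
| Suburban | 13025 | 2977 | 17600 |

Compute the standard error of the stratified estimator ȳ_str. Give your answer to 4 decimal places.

Var(ȳ_str) = Σₕ Wₕ²(1 − fₕ)sₕ²/nₕ with Wₕ = Nₕ/N, N = 42516.
Urban: Wₕ = 0.44453853; term = 0.44453853²·(1 − 0.19603175)·2320/3705 = 0.099484973.
Rural: Wₕ = 0.24910622; term = 0.24910622²·(1 − 0.07336418)·4444/777 = 0.3288753.
Suburban: Wₕ = 0.30635525; term = 0.30635525²·(1 − 0.22856046)·17600/2977 = 0.42804201.
Sum = 0.85640228.
SE = √(0.85640228) = 0.9254.

0.9254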